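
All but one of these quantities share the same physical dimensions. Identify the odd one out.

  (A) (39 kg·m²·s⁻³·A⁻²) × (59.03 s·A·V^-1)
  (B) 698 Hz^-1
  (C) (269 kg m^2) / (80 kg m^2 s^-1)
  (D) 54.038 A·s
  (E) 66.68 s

Dimensions:
  (A) [kg·m²·s⁻³·A⁻²] · [kg⁻¹·m⁻²·s⁴·A²] = s
  (B) Hz⁻¹ = (s⁻¹)⁻¹ = s
  (C) [kg·m²] / [kg·m²·s⁻¹] = s
  (D) A·s = s·A
  (E) s
All reduce to s except (D), which is s·A.

(D)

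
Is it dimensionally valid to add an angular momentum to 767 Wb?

No

Expand each in SI base units:
  an angular momentum:  [angular momentum] = kg·m²·s⁻¹
  767 Wb:  Wb = V·s = kg·m²·s⁻²·A⁻¹
kg·m²·s⁻¹ ≠ kg·m²·s⁻²·A⁻¹, so they cannot be added.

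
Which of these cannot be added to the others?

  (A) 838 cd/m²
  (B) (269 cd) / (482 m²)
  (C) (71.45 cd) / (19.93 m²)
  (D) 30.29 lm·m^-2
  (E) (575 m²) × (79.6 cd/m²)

(E)

Expand each in SI base units:
  (A) cd·m⁻² = m⁻²·cd
  (B) [cd] / [m²] = m⁻²·cd
  (C) [cd] / [m²] = m⁻²·cd
  (D) lm·m⁻² = cd·m⁻² = m⁻²·cd
  (E) [m²] · [m⁻²·cd] = cd
All reduce to m⁻²·cd except (E), which is cd.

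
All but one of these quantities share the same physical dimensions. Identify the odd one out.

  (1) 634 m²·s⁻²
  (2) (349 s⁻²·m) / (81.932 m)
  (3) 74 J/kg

(2)

Expand each in SI base units:
  (1) m²·s⁻²
  (2) [m·s⁻²] / [m] = s⁻²
  (3) J·kg⁻¹ = N·m·kg⁻¹ = m²·s⁻²
All reduce to m²·s⁻² except (2), which is s⁻².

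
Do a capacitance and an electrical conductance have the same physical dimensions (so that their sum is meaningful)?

No

Expand each in SI base units:
  a capacitance:  [capacitance] = kg⁻¹·m⁻²·s⁴·A²
  an electrical conductance:  [electrical conductance] = kg⁻¹·m⁻²·s³·A²
kg⁻¹·m⁻²·s⁴·A² ≠ kg⁻¹·m⁻²·s³·A², so they cannot be added.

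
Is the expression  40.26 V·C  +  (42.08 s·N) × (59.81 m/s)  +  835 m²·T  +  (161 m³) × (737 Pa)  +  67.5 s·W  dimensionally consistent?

Reduce each to base SI dimensions:
  40.26 V·C:  C·V = s·A·J·C⁻¹ = kg·m²·s⁻²
  (42.08 s·N) × (59.81 m/s):  [kg·m·s⁻¹] · [m·s⁻¹] = kg·m²·s⁻²
  835 m²·T:  T·m² = Wb·m⁻²·m² = kg·m²·s⁻²·A⁻¹
  (161 m³) × (737 Pa):  [m³] · [kg·m⁻¹·s⁻²] = kg·m²·s⁻²
  67.5 s·W:  W·s = J·s⁻¹·s = kg·m²·s⁻²
The terms do not share a single dimension (kg·m²·s⁻² vs kg·m²·s⁻²·A⁻¹).

No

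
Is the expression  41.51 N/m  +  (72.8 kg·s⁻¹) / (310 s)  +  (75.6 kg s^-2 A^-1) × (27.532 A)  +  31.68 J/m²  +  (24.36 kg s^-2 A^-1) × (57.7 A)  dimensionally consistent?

Dimensions:
  41.51 N/m:  N·m⁻¹ = kg·m·s⁻²·m⁻¹ = kg·s⁻²
  (72.8 kg·s⁻¹) / (310 s):  [kg·s⁻¹] / [s] = kg·s⁻²
  (75.6 kg s^-2 A^-1) × (27.532 A):  [kg·s⁻²·A⁻¹] · [A] = kg·s⁻²
  31.68 J/m²:  J·m⁻² = N·m·m⁻² = kg·s⁻²
  (24.36 kg s^-2 A^-1) × (57.7 A):  [kg·s⁻²·A⁻¹] · [A] = kg·s⁻²
Every term reduces to kg·s⁻².

Yes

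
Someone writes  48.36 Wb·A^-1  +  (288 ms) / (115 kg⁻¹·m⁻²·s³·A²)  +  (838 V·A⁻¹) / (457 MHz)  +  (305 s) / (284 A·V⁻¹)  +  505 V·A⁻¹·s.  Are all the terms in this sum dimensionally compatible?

Reduce each to base SI dimensions:
  48.36 Wb·A^-1:  Wb·A⁻¹ = V·s·A⁻¹ = kg·m²·s⁻²·A⁻²
  (288 ms) / (115 kg⁻¹·m⁻²·s³·A²):  [s] / [kg⁻¹·m⁻²·s³·A²] = kg·m²·s⁻²·A⁻²
  (838 V·A⁻¹) / (457 MHz):  [kg·m²·s⁻³·A⁻²] / [s⁻¹] = kg·m²·s⁻²·A⁻²
  (305 s) / (284 A·V⁻¹):  [s] / [kg⁻¹·m⁻²·s³·A²] = kg·m²·s⁻²·A⁻²
  505 V·A⁻¹·s:  V·s·A⁻¹ = J·C⁻¹·s·A⁻¹ = kg·m²·s⁻²·A⁻²
Every term reduces to kg·m²·s⁻²·A⁻².

Yes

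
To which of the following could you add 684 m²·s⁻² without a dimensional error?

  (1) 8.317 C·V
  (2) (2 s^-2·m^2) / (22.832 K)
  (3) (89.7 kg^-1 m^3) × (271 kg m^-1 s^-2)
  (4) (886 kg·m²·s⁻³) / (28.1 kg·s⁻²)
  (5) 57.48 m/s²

(3)

Reference: m²·s⁻².
Each option:
  (1) C·V = s·A·J·C⁻¹ = kg·m²·s⁻²
  (2) [m²·s⁻²] / [K] = m²·s⁻²·K⁻¹
  (3) [kg⁻¹·m³] · [kg·m⁻¹·s⁻²] = m²·s⁻²  ← same
  (4) [kg·m²·s⁻³] / [kg·s⁻²] = m²·s⁻¹
  (5) m·s⁻²
Only (3) matches m²·s⁻².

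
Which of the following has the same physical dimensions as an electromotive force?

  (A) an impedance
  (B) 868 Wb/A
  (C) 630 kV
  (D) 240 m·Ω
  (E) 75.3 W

(C)

Reference: [electromotive force] = kg·m²·s⁻³·A⁻¹.
Each option:
  (A) [impedance] = kg·m²·s⁻³·A⁻²
  (B) Wb·A⁻¹ = V·s·A⁻¹ = kg·m²·s⁻²·A⁻²
  (C) V = J·C⁻¹ = kg·m²·s⁻³·A⁻¹  ← same
  (D) Ω·m = V·A⁻¹·m = kg·m³·s⁻³·A⁻²
  (E) W = J·s⁻¹ = kg·m²·s⁻³
Only (C) matches kg·m²·s⁻³·A⁻¹.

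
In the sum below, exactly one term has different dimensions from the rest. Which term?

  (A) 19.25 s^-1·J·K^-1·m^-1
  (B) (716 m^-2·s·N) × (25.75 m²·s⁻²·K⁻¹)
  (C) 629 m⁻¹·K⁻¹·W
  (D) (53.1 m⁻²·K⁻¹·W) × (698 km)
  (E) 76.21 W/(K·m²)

Expand each in SI base units:
  (A) J·s⁻¹·m⁻¹·K⁻¹ = N·m·s⁻¹·m⁻¹·K⁻¹ = kg·m·s⁻³·K⁻¹
  (B) [kg·m⁻¹·s⁻¹] · [m²·s⁻²·K⁻¹] = kg·m·s⁻³·K⁻¹
  (C) W·m⁻¹·K⁻¹ = J·s⁻¹·m⁻¹·K⁻¹ = kg·m·s⁻³·K⁻¹
  (D) [kg·s⁻³·K⁻¹] · [m] = kg·m·s⁻³·K⁻¹
  (E) W·m⁻²·K⁻¹ = J·s⁻¹·m⁻²·K⁻¹ = kg·s⁻³·K⁻¹
All reduce to kg·m·s⁻³·K⁻¹ except (E), which is kg·s⁻³·K⁻¹.

(E)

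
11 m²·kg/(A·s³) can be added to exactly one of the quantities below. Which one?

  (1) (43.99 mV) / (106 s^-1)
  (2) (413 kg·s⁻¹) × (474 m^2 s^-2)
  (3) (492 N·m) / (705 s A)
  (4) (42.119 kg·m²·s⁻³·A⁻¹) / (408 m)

Reference: kg·m²·s⁻³·A⁻¹.
Each option:
  (1) [kg·m²·s⁻³·A⁻¹] / [s⁻¹] = kg·m²·s⁻²·A⁻¹
  (2) [kg·s⁻¹] · [m²·s⁻²] = kg·m²·s⁻³
  (3) [kg·m²·s⁻²] / [s·A] = kg·m²·s⁻³·A⁻¹  ← same
  (4) [kg·m²·s⁻³·A⁻¹] / [m] = kg·m·s⁻³·A⁻¹
Only (3) matches kg·m²·s⁻³·A⁻¹.

(3)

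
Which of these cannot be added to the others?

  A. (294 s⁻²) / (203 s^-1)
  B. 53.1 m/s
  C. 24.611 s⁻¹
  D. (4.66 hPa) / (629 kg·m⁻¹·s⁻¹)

Work out the base dimensions of each:
  A. [s⁻²] / [s⁻¹] = s⁻¹
  B. m·s⁻¹
  C. s⁻¹
  D. [kg·m⁻¹·s⁻²] / [kg·m⁻¹·s⁻¹] = s⁻¹
All reduce to s⁻¹ except B., which is m·s⁻¹.

B.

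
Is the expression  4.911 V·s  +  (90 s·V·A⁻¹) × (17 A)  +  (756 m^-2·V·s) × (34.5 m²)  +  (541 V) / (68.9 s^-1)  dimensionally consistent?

Yes

Expand each in SI base units:
  4.911 V·s:  V·s = J·C⁻¹·s = kg·m²·s⁻²·A⁻¹
  (90 s·V·A⁻¹) × (17 A):  [kg·m²·s⁻²·A⁻²] · [A] = kg·m²·s⁻²·A⁻¹
  (756 m^-2·V·s) × (34.5 m²):  [kg·s⁻²·A⁻¹] · [m²] = kg·m²·s⁻²·A⁻¹
  (541 V) / (68.9 s^-1):  [kg·m²·s⁻³·A⁻¹] / [s⁻¹] = kg·m²·s⁻²·A⁻¹
Every term reduces to kg·m²·s⁻²·A⁻¹.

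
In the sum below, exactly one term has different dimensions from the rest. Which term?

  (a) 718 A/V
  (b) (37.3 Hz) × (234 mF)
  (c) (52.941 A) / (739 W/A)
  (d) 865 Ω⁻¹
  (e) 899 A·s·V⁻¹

Work out the base dimensions of each:
  (a) A·V⁻¹ = A·(J·C⁻¹)⁻¹ = kg⁻¹·m⁻²·s³·A²
  (b) [s⁻¹] · [kg⁻¹·m⁻²·s⁴·A²] = kg⁻¹·m⁻²·s³·A²
  (c) [A] / [kg·m²·s⁻³·A⁻¹] = kg⁻¹·m⁻²·s³·A²
  (d) Ω⁻¹ = (V·A⁻¹)⁻¹ = kg⁻¹·m⁻²·s³·A²
  (e) A·s·V⁻¹ = A·s·(J·C⁻¹)⁻¹ = kg⁻¹·m⁻²·s⁴·A²
All reduce to kg⁻¹·m⁻²·s³·A² except (e), which is kg⁻¹·m⁻²·s⁴·A².

(e)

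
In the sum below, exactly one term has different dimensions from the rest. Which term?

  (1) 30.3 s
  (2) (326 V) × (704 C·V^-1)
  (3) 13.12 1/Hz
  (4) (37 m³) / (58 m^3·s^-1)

Reduce each to base SI dimensions:
  (1) s
  (2) [kg·m²·s⁻³·A⁻¹] · [kg⁻¹·m⁻²·s⁴·A²] = s·A
  (3) Hz⁻¹ = (s⁻¹)⁻¹ = s
  (4) [m³] / [m³·s⁻¹] = s
All reduce to s except (2), which is s·A.

(2)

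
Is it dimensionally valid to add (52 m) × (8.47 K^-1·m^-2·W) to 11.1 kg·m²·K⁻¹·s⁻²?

Expand each in SI base units:
  (52 m) × (8.47 K^-1·m^-2·W):  [m] · [kg·s⁻³·K⁻¹] = kg·m·s⁻³·K⁻¹
  11.1 kg·m²·K⁻¹·s⁻²:  kg·m²·s⁻²·K⁻¹
kg·m·s⁻³·K⁻¹ ≠ kg·m²·s⁻²·K⁻¹, so they cannot be added.

No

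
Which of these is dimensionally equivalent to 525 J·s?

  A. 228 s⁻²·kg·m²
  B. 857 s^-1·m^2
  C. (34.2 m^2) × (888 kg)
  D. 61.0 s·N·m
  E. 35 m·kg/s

Reference: J·s = N·m·s = kg·m²·s⁻¹.
Each option:
  A. kg·m²·s⁻²
  B. m²·s⁻¹
  C. [m²] · [kg] = kg·m²
  D. N·m·s = kg·m·s⁻²·m·s = kg·m²·s⁻¹  ← same
  E. kg·m·s⁻¹
Only D. matches kg·m²·s⁻¹.

D.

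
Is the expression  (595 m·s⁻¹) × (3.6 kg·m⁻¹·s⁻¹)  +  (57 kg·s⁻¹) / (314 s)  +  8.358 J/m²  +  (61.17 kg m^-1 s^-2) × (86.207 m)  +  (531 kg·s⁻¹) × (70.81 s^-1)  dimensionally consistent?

Dimensions:
  (595 m·s⁻¹) × (3.6 kg·m⁻¹·s⁻¹):  [m·s⁻¹] · [kg·m⁻¹·s⁻¹] = kg·s⁻²
  (57 kg·s⁻¹) / (314 s):  [kg·s⁻¹] / [s] = kg·s⁻²
  8.358 J/m²:  J·m⁻² = N·m·m⁻² = kg·s⁻²
  (61.17 kg m^-1 s^-2) × (86.207 m):  [kg·m⁻¹·s⁻²] · [m] = kg·s⁻²
  (531 kg·s⁻¹) × (70.81 s^-1):  [kg·s⁻¹] · [s⁻¹] = kg·s⁻²
Every term reduces to kg·s⁻².

Yes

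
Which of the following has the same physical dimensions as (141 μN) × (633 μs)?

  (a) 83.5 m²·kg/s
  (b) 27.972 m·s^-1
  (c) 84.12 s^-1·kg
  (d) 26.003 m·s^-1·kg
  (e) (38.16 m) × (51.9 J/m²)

Reference: [kg·m·s⁻²] · [s] = kg·m·s⁻¹.
Each option:
  (a) kg·m²·s⁻¹
  (b) m·s⁻¹
  (c) kg·s⁻¹
  (d) kg·m·s⁻¹  ← same
  (e) [m] · [kg·s⁻²] = kg·m·s⁻²
Only (d) matches kg·m·s⁻¹.

(d)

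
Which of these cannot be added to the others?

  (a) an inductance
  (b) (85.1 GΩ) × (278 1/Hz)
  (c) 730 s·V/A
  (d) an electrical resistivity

Dimensions:
  (a) [inductance] = kg·m²·s⁻²·A⁻²
  (b) [kg·m²·s⁻³·A⁻²] · [s] = kg·m²·s⁻²·A⁻²
  (c) V·s·A⁻¹ = J·C⁻¹·s·A⁻¹ = kg·m²·s⁻²·A⁻²
  (d) [electrical resistivity] = kg·m³·s⁻³·A⁻²
All reduce to kg·m²·s⁻²·A⁻² except (d), which is kg·m³·s⁻³·A⁻².

(d)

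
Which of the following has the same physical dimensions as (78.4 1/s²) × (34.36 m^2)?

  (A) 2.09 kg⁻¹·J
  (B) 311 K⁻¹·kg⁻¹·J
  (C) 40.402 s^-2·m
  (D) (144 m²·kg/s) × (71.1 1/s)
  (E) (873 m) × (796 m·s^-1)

(A)

Reference: [s⁻²] · [m²] = m²·s⁻².
Each option:
  (A) J·kg⁻¹ = N·m·kg⁻¹ = m²·s⁻²  ← same
  (B) J·kg⁻¹·K⁻¹ = N·m·kg⁻¹·K⁻¹ = m²·s⁻²·K⁻¹
  (C) m·s⁻²
  (D) [kg·m²·s⁻¹] · [s⁻¹] = kg·m²·s⁻²
  (E) [m] · [m·s⁻¹] = m²·s⁻¹
Only (A) matches m²·s⁻².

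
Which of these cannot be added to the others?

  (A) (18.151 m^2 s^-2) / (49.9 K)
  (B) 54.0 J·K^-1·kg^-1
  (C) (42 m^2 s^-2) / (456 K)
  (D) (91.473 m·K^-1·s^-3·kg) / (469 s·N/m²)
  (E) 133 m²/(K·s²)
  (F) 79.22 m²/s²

(F)

Expand each in SI base units:
  (A) [m²·s⁻²] / [K] = m²·s⁻²·K⁻¹
  (B) J·kg⁻¹·K⁻¹ = N·m·kg⁻¹·K⁻¹ = m²·s⁻²·K⁻¹
  (C) [m²·s⁻²] / [K] = m²·s⁻²·K⁻¹
  (D) [kg·m·s⁻³·K⁻¹] / [kg·m⁻¹·s⁻¹] = m²·s⁻²·K⁻¹
  (E) m²·s⁻²·K⁻¹
  (F) m²·s⁻²
All reduce to m²·s⁻²·K⁻¹ except (F), which is m²·s⁻².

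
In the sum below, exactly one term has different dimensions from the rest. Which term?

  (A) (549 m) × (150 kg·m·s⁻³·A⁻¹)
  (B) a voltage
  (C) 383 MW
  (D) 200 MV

(C)

Dimensions:
  (A) [m] · [kg·m·s⁻³·A⁻¹] = kg·m²·s⁻³·A⁻¹
  (B) [voltage] = kg·m²·s⁻³·A⁻¹
  (C) W = J·s⁻¹ = kg·m²·s⁻³
  (D) V = J·C⁻¹ = kg·m²·s⁻³·A⁻¹
All reduce to kg·m²·s⁻³·A⁻¹ except (C), which is kg·m²·s⁻³.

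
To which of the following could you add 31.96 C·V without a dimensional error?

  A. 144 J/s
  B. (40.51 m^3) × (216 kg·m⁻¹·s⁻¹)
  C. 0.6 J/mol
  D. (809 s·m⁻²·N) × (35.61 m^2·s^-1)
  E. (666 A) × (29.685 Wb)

E.

Reference: C·V = s·A·J·C⁻¹ = kg·m²·s⁻².
Each option:
  A. J·s⁻¹ = N·m·s⁻¹ = kg·m²·s⁻³
  B. [m³] · [kg·m⁻¹·s⁻¹] = kg·m²·s⁻¹
  C. J·mol⁻¹ = N·m·mol⁻¹ = kg·m²·s⁻²·mol⁻¹
  D. [kg·m⁻¹·s⁻¹] · [m²·s⁻¹] = kg·m·s⁻²
  E. [A] · [kg·m²·s⁻²·A⁻¹] = kg·m²·s⁻²  ← same
Only E. matches kg·m²·s⁻².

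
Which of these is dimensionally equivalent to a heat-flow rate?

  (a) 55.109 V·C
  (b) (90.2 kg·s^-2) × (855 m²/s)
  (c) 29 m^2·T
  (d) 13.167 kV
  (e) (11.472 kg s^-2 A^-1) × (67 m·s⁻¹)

(b)

Reference: [heat-flow rate] = kg·m²·s⁻³.
Each option:
  (a) C·V = s·A·J·C⁻¹ = kg·m²·s⁻²
  (b) [kg·s⁻²] · [m²·s⁻¹] = kg·m²·s⁻³  ← same
  (c) T·m² = Wb·m⁻²·m² = kg·m²·s⁻²·A⁻¹
  (d) V = J·C⁻¹ = kg·m²·s⁻³·A⁻¹
  (e) [kg·s⁻²·A⁻¹] · [m·s⁻¹] = kg·m·s⁻³·A⁻¹
Only (b) matches kg·m²·s⁻³.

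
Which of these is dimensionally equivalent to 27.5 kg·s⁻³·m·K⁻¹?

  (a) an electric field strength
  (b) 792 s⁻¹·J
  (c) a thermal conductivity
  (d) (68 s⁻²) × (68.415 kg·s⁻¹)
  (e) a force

Reference: kg·m·s⁻³·K⁻¹.
Each option:
  (a) [electric field strength] = kg·m·s⁻³·A⁻¹
  (b) J·s⁻¹ = N·m·s⁻¹ = kg·m²·s⁻³
  (c) [thermal conductivity] = kg·m·s⁻³·K⁻¹  ← same
  (d) [s⁻²] · [kg·s⁻¹] = kg·s⁻³
  (e) [force] = kg·m·s⁻²
Only (c) matches kg·m·s⁻³·K⁻¹.

(c)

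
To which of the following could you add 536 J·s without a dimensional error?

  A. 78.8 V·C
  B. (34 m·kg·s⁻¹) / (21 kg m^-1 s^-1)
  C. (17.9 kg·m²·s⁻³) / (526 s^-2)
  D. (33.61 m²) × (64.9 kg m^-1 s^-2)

Reference: J·s = N·m·s = kg·m²·s⁻¹.
Each option:
  A. C·V = s·A·J·C⁻¹ = kg·m²·s⁻²
  B. [kg·m·s⁻¹] / [kg·m⁻¹·s⁻¹] = m²
  C. [kg·m²·s⁻³] / [s⁻²] = kg·m²·s⁻¹  ← same
  D. [m²] · [kg·m⁻¹·s⁻²] = kg·m·s⁻²
Only C. matches kg·m²·s⁻¹.

C.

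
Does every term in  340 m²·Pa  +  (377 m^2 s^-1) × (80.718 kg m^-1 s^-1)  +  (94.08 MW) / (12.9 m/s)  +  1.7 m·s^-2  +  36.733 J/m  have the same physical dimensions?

Dimensions:
  340 m²·Pa:  Pa·m² = N·m⁻²·m² = kg·m·s⁻²
  (377 m^2 s^-1) × (80.718 kg m^-1 s^-1):  [m²·s⁻¹] · [kg·m⁻¹·s⁻¹] = kg·m·s⁻²
  (94.08 MW) / (12.9 m/s):  [kg·m²·s⁻³] / [m·s⁻¹] = kg·m·s⁻²
  1.7 m·s^-2:  m·s⁻²
  36.733 J/m:  J·m⁻¹ = N·m·m⁻¹ = kg·m·s⁻²
The terms do not share a single dimension (kg·m·s⁻² vs m·s⁻²).

No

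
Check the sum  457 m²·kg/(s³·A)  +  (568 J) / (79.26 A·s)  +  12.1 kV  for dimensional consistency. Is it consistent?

In SI base units:
  457 m²·kg/(s³·A):  kg·m²·s⁻³·A⁻¹
  (568 J) / (79.26 A·s):  [kg·m²·s⁻²] / [s·A] = kg·m²·s⁻³·A⁻¹
  12.1 kV:  V = J·C⁻¹ = kg·m²·s⁻³·A⁻¹
Every term reduces to kg·m²·s⁻³·A⁻¹.

Yes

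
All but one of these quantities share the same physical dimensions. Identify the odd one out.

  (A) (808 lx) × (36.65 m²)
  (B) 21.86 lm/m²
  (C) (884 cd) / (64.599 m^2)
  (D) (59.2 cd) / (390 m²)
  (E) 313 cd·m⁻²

(A)

Expand each in SI base units:
  (A) [m⁻²·cd] · [m²] = cd
  (B) lm·m⁻² = cd·m⁻² = m⁻²·cd
  (C) [cd] / [m²] = m⁻²·cd
  (D) [cd] / [m²] = m⁻²·cd
  (E) cd·m⁻² = m⁻²·cd
All reduce to m⁻²·cd except (A), which is cd.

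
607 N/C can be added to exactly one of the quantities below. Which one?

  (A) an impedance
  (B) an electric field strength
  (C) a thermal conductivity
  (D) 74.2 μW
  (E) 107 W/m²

Reference: N·C⁻¹ = kg·m·s⁻²·(s·A)⁻¹ = kg·m·s⁻³·A⁻¹.
Each option:
  (A) [impedance] = kg·m²·s⁻³·A⁻²
  (B) [electric field strength] = kg·m·s⁻³·A⁻¹  ← same
  (C) [thermal conductivity] = kg·m·s⁻³·K⁻¹
  (D) W = J·s⁻¹ = kg·m²·s⁻³
  (E) W·m⁻² = J·s⁻¹·m⁻² = kg·s⁻³
Only (B) matches kg·m·s⁻³·A⁻¹.

(B)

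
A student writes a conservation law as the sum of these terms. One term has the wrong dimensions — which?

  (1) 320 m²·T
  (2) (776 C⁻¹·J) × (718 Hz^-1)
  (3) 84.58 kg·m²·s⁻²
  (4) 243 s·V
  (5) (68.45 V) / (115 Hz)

Reduce each to base SI dimensions:
  (1) T·m² = Wb·m⁻²·m² = kg·m²·s⁻²·A⁻¹
  (2) [kg·m²·s⁻³·A⁻¹] · [s] = kg·m²·s⁻²·A⁻¹
  (3) kg·m²·s⁻²
  (4) V·s = J·C⁻¹·s = kg·m²·s⁻²·A⁻¹
  (5) [kg·m²·s⁻³·A⁻¹] / [s⁻¹] = kg·m²·s⁻²·A⁻¹
All reduce to kg·m²·s⁻²·A⁻¹ except (3), which is kg·m²·s⁻².

(3)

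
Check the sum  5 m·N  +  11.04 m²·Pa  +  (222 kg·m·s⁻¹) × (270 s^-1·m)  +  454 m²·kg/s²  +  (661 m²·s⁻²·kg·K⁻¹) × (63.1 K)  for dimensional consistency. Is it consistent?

In SI base units:
  5 m·N:  N·m = kg·m·s⁻²·m = kg·m²·s⁻²
  11.04 m²·Pa:  Pa·m² = N·m⁻²·m² = kg·m·s⁻²
  (222 kg·m·s⁻¹) × (270 s^-1·m):  [kg·m·s⁻¹] · [m·s⁻¹] = kg·m²·s⁻²
  454 m²·kg/s²:  kg·m²·s⁻²
  (661 m²·s⁻²·kg·K⁻¹) × (63.1 K):  [kg·m²·s⁻²·K⁻¹] · [K] = kg·m²·s⁻²
The terms do not share a single dimension (kg·m²·s⁻² vs kg·m·s⁻²).

No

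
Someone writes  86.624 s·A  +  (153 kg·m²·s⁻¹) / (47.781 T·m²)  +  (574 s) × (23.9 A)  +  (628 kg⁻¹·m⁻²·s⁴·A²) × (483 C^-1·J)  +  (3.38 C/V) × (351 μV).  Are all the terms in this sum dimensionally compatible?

Work out the base dimensions of each:
  86.624 s·A:  A·s = s·A
  (153 kg·m²·s⁻¹) / (47.781 T·m²):  [kg·m²·s⁻¹] / [kg·m²·s⁻²·A⁻¹] = s·A
  (574 s) × (23.9 A):  [s] · [A] = s·A
  (628 kg⁻¹·m⁻²·s⁴·A²) × (483 C^-1·J):  [kg⁻¹·m⁻²·s⁴·A²] · [kg·m²·s⁻³·A⁻¹] = s·A
  (3.38 C/V) × (351 μV):  [kg⁻¹·m⁻²·s⁴·A²] · [kg·m²·s⁻³·A⁻¹] = s·A
Every term reduces to s·A.

Yes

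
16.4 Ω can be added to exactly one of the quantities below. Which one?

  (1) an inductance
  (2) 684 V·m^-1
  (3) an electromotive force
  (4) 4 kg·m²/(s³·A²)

Reference: Ω = V·A⁻¹ = kg·m²·s⁻³·A⁻².
Each option:
  (1) [inductance] = kg·m²·s⁻²·A⁻²
  (2) V·m⁻¹ = J·C⁻¹·m⁻¹ = kg·m·s⁻³·A⁻¹
  (3) [electromotive force] = kg·m²·s⁻³·A⁻¹
  (4) kg·m²·s⁻³·A⁻²  ← same
Only (4) matches kg·m²·s⁻³·A⁻².

(4)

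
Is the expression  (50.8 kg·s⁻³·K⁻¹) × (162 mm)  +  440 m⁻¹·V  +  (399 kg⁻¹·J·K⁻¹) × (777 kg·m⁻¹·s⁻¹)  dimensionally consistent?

No

Dimensions:
  (50.8 kg·s⁻³·K⁻¹) × (162 mm):  [kg·s⁻³·K⁻¹] · [m] = kg·m·s⁻³·K⁻¹
  440 m⁻¹·V:  V·m⁻¹ = J·C⁻¹·m⁻¹ = kg·m·s⁻³·A⁻¹
  (399 kg⁻¹·J·K⁻¹) × (777 kg·m⁻¹·s⁻¹):  [m²·s⁻²·K⁻¹] · [kg·m⁻¹·s⁻¹] = kg·m·s⁻³·K⁻¹
The terms do not share a single dimension (kg·m·s⁻³·A⁻¹ vs kg·m·s⁻³·K⁻¹).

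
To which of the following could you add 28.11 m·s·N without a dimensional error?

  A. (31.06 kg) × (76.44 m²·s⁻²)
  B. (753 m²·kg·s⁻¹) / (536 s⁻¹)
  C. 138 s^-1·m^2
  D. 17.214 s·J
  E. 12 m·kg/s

Reference: N·m·s = kg·m·s⁻²·m·s = kg·m²·s⁻¹.
Each option:
  A. [kg] · [m²·s⁻²] = kg·m²·s⁻²
  B. [kg·m²·s⁻¹] / [s⁻¹] = kg·m²
  C. m²·s⁻¹
  D. J·s = N·m·s = kg·m²·s⁻¹  ← same
  E. kg·m·s⁻¹
Only D. matches kg·m²·s⁻¹.

D.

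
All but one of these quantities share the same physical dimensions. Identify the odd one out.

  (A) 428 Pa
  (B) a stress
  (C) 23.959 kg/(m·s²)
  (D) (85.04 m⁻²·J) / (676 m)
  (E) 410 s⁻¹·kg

(E)

Reduce each to base SI dimensions:
  (A) Pa = N·m⁻² = kg·m⁻¹·s⁻²
  (B) [stress] = kg·m⁻¹·s⁻²
  (C) kg·m⁻¹·s⁻²
  (D) [kg·s⁻²] / [m] = kg·m⁻¹·s⁻²
  (E) kg·s⁻¹
All reduce to kg·m⁻¹·s⁻² except (E), which is kg·s⁻¹.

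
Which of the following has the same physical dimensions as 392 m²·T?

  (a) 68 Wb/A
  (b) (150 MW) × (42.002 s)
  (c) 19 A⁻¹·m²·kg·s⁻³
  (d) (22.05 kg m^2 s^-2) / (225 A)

Reference: T·m² = Wb·m⁻²·m² = kg·m²·s⁻²·A⁻¹.
Each option:
  (a) Wb·A⁻¹ = V·s·A⁻¹ = kg·m²·s⁻²·A⁻²
  (b) [kg·m²·s⁻³] · [s] = kg·m²·s⁻²
  (c) kg·m²·s⁻³·A⁻¹
  (d) [kg·m²·s⁻²] / [A] = kg·m²·s⁻²·A⁻¹  ← same
Only (d) matches kg·m²·s⁻²·A⁻¹.

(d)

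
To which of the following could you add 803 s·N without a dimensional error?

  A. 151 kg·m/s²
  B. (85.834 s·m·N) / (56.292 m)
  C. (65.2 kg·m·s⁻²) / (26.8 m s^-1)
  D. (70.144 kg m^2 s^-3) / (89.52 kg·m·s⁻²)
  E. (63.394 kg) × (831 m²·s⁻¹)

Reference: N·s = kg·m·s⁻²·s = kg·m·s⁻¹.
Each option:
  A. kg·m·s⁻²
  B. [kg·m²·s⁻¹] / [m] = kg·m·s⁻¹  ← same
  C. [kg·m·s⁻²] / [m·s⁻¹] = kg·s⁻¹
  D. [kg·m²·s⁻³] / [kg·m·s⁻²] = m·s⁻¹
  E. [kg] · [m²·s⁻¹] = kg·m²·s⁻¹
Only B. matches kg·m·s⁻¹.

B.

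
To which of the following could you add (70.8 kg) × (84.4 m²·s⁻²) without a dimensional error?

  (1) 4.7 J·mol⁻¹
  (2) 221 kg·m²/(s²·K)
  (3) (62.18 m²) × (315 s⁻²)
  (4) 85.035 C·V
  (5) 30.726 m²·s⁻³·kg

Reference: [kg] · [m²·s⁻²] = kg·m²·s⁻².
Each option:
  (1) J·mol⁻¹ = N·m·mol⁻¹ = kg·m²·s⁻²·mol⁻¹
  (2) kg·m²·s⁻²·K⁻¹
  (3) [m²] · [s⁻²] = m²·s⁻²
  (4) C·V = s·A·J·C⁻¹ = kg·m²·s⁻²  ← same
  (5) kg·m²·s⁻³
Only (4) matches kg·m²·s⁻².

(4)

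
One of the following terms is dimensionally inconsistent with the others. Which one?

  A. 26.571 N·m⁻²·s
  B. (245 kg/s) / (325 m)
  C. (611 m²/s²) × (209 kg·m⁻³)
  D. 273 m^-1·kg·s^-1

Dimensions:
  A. N·s·m⁻² = kg·m·s⁻²·s·m⁻² = kg·m⁻¹·s⁻¹
  B. [kg·s⁻¹] / [m] = kg·m⁻¹·s⁻¹
  C. [m²·s⁻²] · [kg·m⁻³] = kg·m⁻¹·s⁻²
  D. kg·m⁻¹·s⁻¹
All reduce to kg·m⁻¹·s⁻¹ except C., which is kg·m⁻¹·s⁻².

C.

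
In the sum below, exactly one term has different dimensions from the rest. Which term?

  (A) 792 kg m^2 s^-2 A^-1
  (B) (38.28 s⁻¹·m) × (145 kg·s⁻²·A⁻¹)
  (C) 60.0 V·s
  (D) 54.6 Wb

(B)

Expand each in SI base units:
  (A) kg·m²·s⁻²·A⁻¹
  (B) [m·s⁻¹] · [kg·s⁻²·A⁻¹] = kg·m·s⁻³·A⁻¹
  (C) V·s = J·C⁻¹·s = kg·m²·s⁻²·A⁻¹
  (D) Wb = V·s = kg·m²·s⁻²·A⁻¹
All reduce to kg·m²·s⁻²·A⁻¹ except (B), which is kg·m·s⁻³·A⁻¹.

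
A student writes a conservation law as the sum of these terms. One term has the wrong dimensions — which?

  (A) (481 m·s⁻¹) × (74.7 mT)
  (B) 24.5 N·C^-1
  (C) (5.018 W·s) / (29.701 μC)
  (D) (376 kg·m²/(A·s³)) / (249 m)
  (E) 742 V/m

(C)

Dimensions:
  (A) [m·s⁻¹] · [kg·s⁻²·A⁻¹] = kg·m·s⁻³·A⁻¹
  (B) N·C⁻¹ = kg·m·s⁻²·(s·A)⁻¹ = kg·m·s⁻³·A⁻¹
  (C) [kg·m²·s⁻²] / [s·A] = kg·m²·s⁻³·A⁻¹
  (D) [kg·m²·s⁻³·A⁻¹] / [m] = kg·m·s⁻³·A⁻¹
  (E) V·m⁻¹ = J·C⁻¹·m⁻¹ = kg·m·s⁻³·A⁻¹
All reduce to kg·m·s⁻³·A⁻¹ except (C), which is kg·m²·s⁻³·A⁻¹.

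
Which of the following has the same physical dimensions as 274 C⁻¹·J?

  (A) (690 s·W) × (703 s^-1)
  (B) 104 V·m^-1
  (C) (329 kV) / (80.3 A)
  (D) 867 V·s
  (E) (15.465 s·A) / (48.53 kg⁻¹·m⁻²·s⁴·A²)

Reference: J·C⁻¹ = N·m·(s·A)⁻¹ = kg·m²·s⁻³·A⁻¹.
Each option:
  (A) [kg·m²·s⁻²] · [s⁻¹] = kg·m²·s⁻³
  (B) V·m⁻¹ = J·C⁻¹·m⁻¹ = kg·m·s⁻³·A⁻¹
  (C) [kg·m²·s⁻³·A⁻¹] / [A] = kg·m²·s⁻³·A⁻²
  (D) V·s = J·C⁻¹·s = kg·m²·s⁻²·A⁻¹
  (E) [s·A] / [kg⁻¹·m⁻²·s⁴·A²] = kg·m²·s⁻³·A⁻¹  ← same
Only (E) matches kg·m²·s⁻³·A⁻¹.

(E)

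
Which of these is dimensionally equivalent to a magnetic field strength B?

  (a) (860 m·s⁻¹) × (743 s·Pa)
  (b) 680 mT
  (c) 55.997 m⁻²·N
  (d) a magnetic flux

(b)

Reference: [magnetic field strength B] = kg·s⁻²·A⁻¹.
Each option:
  (a) [m·s⁻¹] · [kg·m⁻¹·s⁻¹] = kg·s⁻²
  (b) T = Wb·m⁻² = kg·s⁻²·A⁻¹  ← same
  (c) N·m⁻² = kg·m·s⁻²·m⁻² = kg·m⁻¹·s⁻²
  (d) [magnetic flux] = kg·m²·s⁻²·A⁻¹
Only (b) matches kg·s⁻²·A⁻¹.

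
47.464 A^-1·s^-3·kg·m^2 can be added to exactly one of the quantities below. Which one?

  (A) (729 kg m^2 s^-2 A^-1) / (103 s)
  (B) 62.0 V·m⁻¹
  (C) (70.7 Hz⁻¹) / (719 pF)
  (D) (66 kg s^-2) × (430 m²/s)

Reference: kg·m²·s⁻³·A⁻¹.
Each option:
  (A) [kg·m²·s⁻²·A⁻¹] / [s] = kg·m²·s⁻³·A⁻¹  ← same
  (B) V·m⁻¹ = J·C⁻¹·m⁻¹ = kg·m·s⁻³·A⁻¹
  (C) [s] / [kg⁻¹·m⁻²·s⁴·A²] = kg·m²·s⁻³·A⁻²
  (D) [kg·s⁻²] · [m²·s⁻¹] = kg·m²·s⁻³
Only (A) matches kg·m²·s⁻³·A⁻¹.

(A)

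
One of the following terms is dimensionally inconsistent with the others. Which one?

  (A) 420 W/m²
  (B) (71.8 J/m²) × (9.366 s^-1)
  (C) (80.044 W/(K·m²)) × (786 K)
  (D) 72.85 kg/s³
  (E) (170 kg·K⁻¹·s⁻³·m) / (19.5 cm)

Reduce each to base SI dimensions:
  (A) W·m⁻² = J·s⁻¹·m⁻² = kg·s⁻³
  (B) [kg·s⁻²] · [s⁻¹] = kg·s⁻³
  (C) [kg·s⁻³·K⁻¹] · [K] = kg·s⁻³
  (D) kg·s⁻³
  (E) [kg·m·s⁻³·K⁻¹] / [m] = kg·s⁻³·K⁻¹
All reduce to kg·s⁻³ except (E), which is kg·s⁻³·K⁻¹.

(E)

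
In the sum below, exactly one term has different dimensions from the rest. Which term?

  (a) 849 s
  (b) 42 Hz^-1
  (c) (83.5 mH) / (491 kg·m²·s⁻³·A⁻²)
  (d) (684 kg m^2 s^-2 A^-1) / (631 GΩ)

(d)

Reduce each to base SI dimensions:
  (a) s
  (b) Hz⁻¹ = (s⁻¹)⁻¹ = s
  (c) [kg·m²·s⁻²·A⁻²] / [kg·m²·s⁻³·A⁻²] = s
  (d) [kg·m²·s⁻²·A⁻¹] / [kg·m²·s⁻³·A⁻²] = s·A
All reduce to s except (d), which is s·A.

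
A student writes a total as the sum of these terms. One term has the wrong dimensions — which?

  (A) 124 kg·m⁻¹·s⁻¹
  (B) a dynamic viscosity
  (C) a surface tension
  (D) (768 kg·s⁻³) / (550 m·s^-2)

Reduce each to base SI dimensions:
  (A) kg·m⁻¹·s⁻¹
  (B) [dynamic viscosity] = kg·m⁻¹·s⁻¹
  (C) [surface tension] = kg·s⁻²
  (D) [kg·s⁻³] / [m·s⁻²] = kg·m⁻¹·s⁻¹
All reduce to kg·m⁻¹·s⁻¹ except (C), which is kg·s⁻².

(C)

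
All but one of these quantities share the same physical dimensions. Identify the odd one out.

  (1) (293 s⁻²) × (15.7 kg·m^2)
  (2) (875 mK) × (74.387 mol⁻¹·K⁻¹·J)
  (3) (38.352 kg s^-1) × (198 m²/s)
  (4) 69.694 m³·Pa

(2)

In SI base units:
  (1) [s⁻²] · [kg·m²] = kg·m²·s⁻²
  (2) [K] · [kg·m²·s⁻²·K⁻¹·mol⁻¹] = kg·m²·s⁻²·mol⁻¹
  (3) [kg·s⁻¹] · [m²·s⁻¹] = kg·m²·s⁻²
  (4) Pa·m³ = N·m⁻²·m³ = kg·m²·s⁻²
All reduce to kg·m²·s⁻² except (2), which is kg·m²·s⁻²·mol⁻¹.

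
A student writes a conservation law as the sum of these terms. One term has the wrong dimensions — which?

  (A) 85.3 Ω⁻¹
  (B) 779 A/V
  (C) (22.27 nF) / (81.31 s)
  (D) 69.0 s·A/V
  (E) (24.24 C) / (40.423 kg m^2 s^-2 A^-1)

(D)

Reduce each to base SI dimensions:
  (A) Ω⁻¹ = (V·A⁻¹)⁻¹ = kg⁻¹·m⁻²·s³·A²
  (B) A·V⁻¹ = A·(J·C⁻¹)⁻¹ = kg⁻¹·m⁻²·s³·A²
  (C) [kg⁻¹·m⁻²·s⁴·A²] / [s] = kg⁻¹·m⁻²·s³·A²
  (D) A·s·V⁻¹ = A·s·(J·C⁻¹)⁻¹ = kg⁻¹·m⁻²·s⁴·A²
  (E) [s·A] / [kg·m²·s⁻²·A⁻¹] = kg⁻¹·m⁻²·s³·A²
All reduce to kg⁻¹·m⁻²·s³·A² except (D), which is kg⁻¹·m⁻²·s⁴·A².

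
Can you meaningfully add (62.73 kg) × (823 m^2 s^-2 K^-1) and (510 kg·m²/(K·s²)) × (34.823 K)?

No

Work out the base dimensions of each:
  (62.73 kg) × (823 m^2 s^-2 K^-1):  [kg] · [m²·s⁻²·K⁻¹] = kg·m²·s⁻²·K⁻¹
  (510 kg·m²/(K·s²)) × (34.823 K):  [kg·m²·s⁻²·K⁻¹] · [K] = kg·m²·s⁻²
kg·m²·s⁻²·K⁻¹ ≠ kg·m²·s⁻², so they cannot be added.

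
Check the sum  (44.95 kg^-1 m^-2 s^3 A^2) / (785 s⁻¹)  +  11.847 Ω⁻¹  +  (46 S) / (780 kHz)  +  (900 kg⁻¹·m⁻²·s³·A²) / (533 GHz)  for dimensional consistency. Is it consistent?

No

Dimensions:
  (44.95 kg^-1 m^-2 s^3 A^2) / (785 s⁻¹):  [kg⁻¹·m⁻²·s³·A²] / [s⁻¹] = kg⁻¹·m⁻²·s⁴·A²
  11.847 Ω⁻¹:  Ω⁻¹ = (V·A⁻¹)⁻¹ = kg⁻¹·m⁻²·s³·A²
  (46 S) / (780 kHz):  [kg⁻¹·m⁻²·s³·A²] / [s⁻¹] = kg⁻¹·m⁻²·s⁴·A²
  (900 kg⁻¹·m⁻²·s³·A²) / (533 GHz):  [kg⁻¹·m⁻²·s³·A²] / [s⁻¹] = kg⁻¹·m⁻²·s⁴·A²
The terms do not share a single dimension (kg⁻¹·m⁻²·s³·A² vs kg⁻¹·m⁻²·s⁴·A²).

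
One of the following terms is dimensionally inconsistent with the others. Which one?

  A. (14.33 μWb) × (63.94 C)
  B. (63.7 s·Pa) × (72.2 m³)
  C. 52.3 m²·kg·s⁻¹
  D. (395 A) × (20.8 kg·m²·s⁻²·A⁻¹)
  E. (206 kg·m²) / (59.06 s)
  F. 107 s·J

D.

Reduce each to base SI dimensions:
  A. [kg·m²·s⁻²·A⁻¹] · [s·A] = kg·m²·s⁻¹
  B. [kg·m⁻¹·s⁻¹] · [m³] = kg·m²·s⁻¹
  C. kg·m²·s⁻¹
  D. [A] · [kg·m²·s⁻²·A⁻¹] = kg·m²·s⁻²
  E. [kg·m²] / [s] = kg·m²·s⁻¹
  F. J·s = N·m·s = kg·m²·s⁻¹
All reduce to kg·m²·s⁻¹ except D., which is kg·m²·s⁻².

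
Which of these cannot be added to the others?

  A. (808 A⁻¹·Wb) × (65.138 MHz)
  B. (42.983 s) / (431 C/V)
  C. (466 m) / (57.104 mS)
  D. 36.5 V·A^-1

C.

Work out the base dimensions of each:
  A. [kg·m²·s⁻²·A⁻²] · [s⁻¹] = kg·m²·s⁻³·A⁻²
  B. [s] / [kg⁻¹·m⁻²·s⁴·A²] = kg·m²·s⁻³·A⁻²
  C. [m] / [kg⁻¹·m⁻²·s³·A²] = kg·m³·s⁻³·A⁻²
  D. V·A⁻¹ = J·C⁻¹·A⁻¹ = kg·m²·s⁻³·A⁻²
All reduce to kg·m²·s⁻³·A⁻² except C., which is kg·m³·s⁻³·A⁻².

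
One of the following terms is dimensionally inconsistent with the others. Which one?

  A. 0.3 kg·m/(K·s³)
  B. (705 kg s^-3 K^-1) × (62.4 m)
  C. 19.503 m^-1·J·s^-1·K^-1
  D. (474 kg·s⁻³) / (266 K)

D.

In SI base units:
  A. kg·m·s⁻³·K⁻¹
  B. [kg·s⁻³·K⁻¹] · [m] = kg·m·s⁻³·K⁻¹
  C. J·s⁻¹·m⁻¹·K⁻¹ = N·m·s⁻¹·m⁻¹·K⁻¹ = kg·m·s⁻³·K⁻¹
  D. [kg·s⁻³] / [K] = kg·s⁻³·K⁻¹
All reduce to kg·m·s⁻³·K⁻¹ except D., which is kg·s⁻³·K⁻¹.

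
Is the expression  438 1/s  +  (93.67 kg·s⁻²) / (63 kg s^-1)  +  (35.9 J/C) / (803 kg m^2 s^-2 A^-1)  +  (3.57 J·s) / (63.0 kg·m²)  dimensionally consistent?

Yes

Reduce each to base SI dimensions:
  438 1/s:  s⁻¹
  (93.67 kg·s⁻²) / (63 kg s^-1):  [kg·s⁻²] / [kg·s⁻¹] = s⁻¹
  (35.9 J/C) / (803 kg m^2 s^-2 A^-1):  [kg·m²·s⁻³·A⁻¹] / [kg·m²·s⁻²·A⁻¹] = s⁻¹
  (3.57 J·s) / (63.0 kg·m²):  [kg·m²·s⁻¹] / [kg·m²] = s⁻¹
Every term reduces to s⁻¹.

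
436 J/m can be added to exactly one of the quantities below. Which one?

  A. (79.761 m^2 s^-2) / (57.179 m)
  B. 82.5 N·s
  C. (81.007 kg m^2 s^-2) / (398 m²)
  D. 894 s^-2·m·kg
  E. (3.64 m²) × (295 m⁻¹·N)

D.

Reference: J·m⁻¹ = N·m·m⁻¹ = kg·m·s⁻².
Each option:
  A. [m²·s⁻²] / [m] = m·s⁻²
  B. N·s = kg·m·s⁻²·s = kg·m·s⁻¹
  C. [kg·m²·s⁻²] / [m²] = kg·s⁻²
  D. kg·m·s⁻²  ← same
  E. [m²] · [kg·s⁻²] = kg·m²·s⁻²
Only D. matches kg·m·s⁻².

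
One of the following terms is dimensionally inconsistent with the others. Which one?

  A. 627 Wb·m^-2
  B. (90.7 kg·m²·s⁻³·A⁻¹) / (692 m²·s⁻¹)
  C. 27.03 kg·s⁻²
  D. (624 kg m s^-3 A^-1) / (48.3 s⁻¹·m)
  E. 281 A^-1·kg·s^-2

C.

Work out the base dimensions of each:
  A. Wb·m⁻² = V·s·m⁻² = kg·s⁻²·A⁻¹
  B. [kg·m²·s⁻³·A⁻¹] / [m²·s⁻¹] = kg·s⁻²·A⁻¹
  C. kg·s⁻²
  D. [kg·m·s⁻³·A⁻¹] / [m·s⁻¹] = kg·s⁻²·A⁻¹
  E. kg·s⁻²·A⁻¹
All reduce to kg·s⁻²·A⁻¹ except C., which is kg·s⁻².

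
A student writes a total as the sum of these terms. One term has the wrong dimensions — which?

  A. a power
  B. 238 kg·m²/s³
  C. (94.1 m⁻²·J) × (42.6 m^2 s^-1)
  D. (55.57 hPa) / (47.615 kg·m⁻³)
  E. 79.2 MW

In SI base units:
  A. [power] = kg·m²·s⁻³
  B. kg·m²·s⁻³
  C. [kg·s⁻²] · [m²·s⁻¹] = kg·m²·s⁻³
  D. [kg·m⁻¹·s⁻²] / [kg·m⁻³] = m²·s⁻²
  E. W = J·s⁻¹ = kg·m²·s⁻³
All reduce to kg·m²·s⁻³ except D., which is m²·s⁻².

D.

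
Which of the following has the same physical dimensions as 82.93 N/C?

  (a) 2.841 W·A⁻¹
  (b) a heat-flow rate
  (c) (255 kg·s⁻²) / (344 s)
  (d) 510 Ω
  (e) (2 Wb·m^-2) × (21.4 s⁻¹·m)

Reference: N·C⁻¹ = kg·m·s⁻²·(s·A)⁻¹ = kg·m·s⁻³·A⁻¹.
Each option:
  (a) W·A⁻¹ = J·s⁻¹·A⁻¹ = kg·m²·s⁻³·A⁻¹
  (b) [heat-flow rate] = kg·m²·s⁻³
  (c) [kg·s⁻²] / [s] = kg·s⁻³
  (d) Ω = V·A⁻¹ = kg·m²·s⁻³·A⁻²
  (e) [kg·s⁻²·A⁻¹] · [m·s⁻¹] = kg·m·s⁻³·A⁻¹  ← same
Only (e) matches kg·m·s⁻³·A⁻¹.

(e)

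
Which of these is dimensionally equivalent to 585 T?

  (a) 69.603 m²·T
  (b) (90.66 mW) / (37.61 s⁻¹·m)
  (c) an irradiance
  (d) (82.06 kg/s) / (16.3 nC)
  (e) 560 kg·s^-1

(d)

Reference: T = Wb·m⁻² = kg·s⁻²·A⁻¹.
Each option:
  (a) T·m² = Wb·m⁻²·m² = kg·m²·s⁻²·A⁻¹
  (b) [kg·m²·s⁻³] / [m·s⁻¹] = kg·m·s⁻²
  (c) [irradiance] = kg·s⁻³
  (d) [kg·s⁻¹] / [s·A] = kg·s⁻²·A⁻¹  ← same
  (e) kg·s⁻¹
Only (d) matches kg·s⁻²·A⁻¹.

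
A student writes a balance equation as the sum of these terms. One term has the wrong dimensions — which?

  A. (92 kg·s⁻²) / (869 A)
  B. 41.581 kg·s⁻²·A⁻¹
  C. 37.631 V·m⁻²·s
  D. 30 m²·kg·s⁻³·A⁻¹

D.

In SI base units:
  A. [kg·s⁻²] / [A] = kg·s⁻²·A⁻¹
  B. kg·s⁻²·A⁻¹
  C. V·s·m⁻² = J·C⁻¹·s·m⁻² = kg·s⁻²·A⁻¹
  D. kg·m²·s⁻³·A⁻¹
All reduce to kg·s⁻²·A⁻¹ except D., which is kg·m²·s⁻³·A⁻¹.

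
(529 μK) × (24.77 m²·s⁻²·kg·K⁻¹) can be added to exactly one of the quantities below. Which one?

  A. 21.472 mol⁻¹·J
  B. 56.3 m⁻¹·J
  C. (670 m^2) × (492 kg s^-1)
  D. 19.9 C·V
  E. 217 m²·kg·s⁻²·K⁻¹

D.

Reference: [K] · [kg·m²·s⁻²·K⁻¹] = kg·m²·s⁻².
Each option:
  A. J·mol⁻¹ = N·m·mol⁻¹ = kg·m²·s⁻²·mol⁻¹
  B. J·m⁻¹ = N·m·m⁻¹ = kg·m·s⁻²
  C. [m²] · [kg·s⁻¹] = kg·m²·s⁻¹
  D. C·V = s·A·J·C⁻¹ = kg·m²·s⁻²  ← same
  E. kg·m²·s⁻²·K⁻¹
Only D. matches kg·m²·s⁻².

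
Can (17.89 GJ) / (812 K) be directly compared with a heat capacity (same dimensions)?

Reduce each to base SI dimensions:
  (17.89 GJ) / (812 K):  [kg·m²·s⁻²] / [K] = kg·m²·s⁻²·K⁻¹
  a heat capacity:  [heat capacity] = kg·m²·s⁻²·K⁻¹
Both are kg·m²·s⁻²·K⁻¹, so they have the same dimensions and can be added.

Yes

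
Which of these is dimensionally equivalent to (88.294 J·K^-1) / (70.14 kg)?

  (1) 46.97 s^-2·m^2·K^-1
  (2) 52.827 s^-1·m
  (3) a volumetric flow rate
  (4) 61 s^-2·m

Reference: [kg·m²·s⁻²·K⁻¹] / [kg] = m²·s⁻²·K⁻¹.
Each option:
  (1) m²·s⁻²·K⁻¹  ← same
  (2) m·s⁻¹
  (3) [volumetric flow rate] = m³·s⁻¹
  (4) m·s⁻²
Only (1) matches m²·s⁻²·K⁻¹.

(1)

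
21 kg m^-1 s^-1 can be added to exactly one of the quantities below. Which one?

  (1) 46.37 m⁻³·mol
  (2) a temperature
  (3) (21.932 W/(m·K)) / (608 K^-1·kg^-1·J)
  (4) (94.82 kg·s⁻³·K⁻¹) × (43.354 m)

Reference: kg·m⁻¹·s⁻¹.
Each option:
  (1) m⁻³·mol
  (2) [temperature] = K
  (3) [kg·m·s⁻³·K⁻¹] / [m²·s⁻²·K⁻¹] = kg·m⁻¹·s⁻¹  ← same
  (4) [kg·s⁻³·K⁻¹] · [m] = kg·m·s⁻³·K⁻¹
Only (3) matches kg·m⁻¹·s⁻¹.

(3)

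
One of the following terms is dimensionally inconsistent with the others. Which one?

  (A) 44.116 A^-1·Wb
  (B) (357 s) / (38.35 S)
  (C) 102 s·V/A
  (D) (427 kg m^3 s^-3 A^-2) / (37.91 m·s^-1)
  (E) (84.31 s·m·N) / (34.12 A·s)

In SI base units:
  (A) Wb·A⁻¹ = V·s·A⁻¹ = kg·m²·s⁻²·A⁻²
  (B) [s] / [kg⁻¹·m⁻²·s³·A²] = kg·m²·s⁻²·A⁻²
  (C) V·s·A⁻¹ = J·C⁻¹·s·A⁻¹ = kg·m²·s⁻²·A⁻²
  (D) [kg·m³·s⁻³·A⁻²] / [m·s⁻¹] = kg·m²·s⁻²·A⁻²
  (E) [kg·m²·s⁻¹] / [s·A] = kg·m²·s⁻²·A⁻¹
All reduce to kg·m²·s⁻²·A⁻² except (E), which is kg·m²·s⁻²·A⁻¹.

(E)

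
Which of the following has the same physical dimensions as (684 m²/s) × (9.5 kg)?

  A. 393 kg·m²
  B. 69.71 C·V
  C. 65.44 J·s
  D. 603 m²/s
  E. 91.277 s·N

C.

Reference: [m²·s⁻¹] · [kg] = kg·m²·s⁻¹.
Each option:
  A. kg·m²
  B. C·V = s·A·J·C⁻¹ = kg·m²·s⁻²
  C. J·s = N·m·s = kg·m²·s⁻¹  ← same
  D. m²·s⁻¹
  E. N·s = kg·m·s⁻²·s = kg·m·s⁻¹
Only C. matches kg·m²·s⁻¹.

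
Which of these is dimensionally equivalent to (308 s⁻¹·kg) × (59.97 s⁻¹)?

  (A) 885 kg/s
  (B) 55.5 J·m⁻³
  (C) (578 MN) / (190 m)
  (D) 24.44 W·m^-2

(C)

Reference: [kg·s⁻¹] · [s⁻¹] = kg·s⁻².
Each option:
  (A) kg·s⁻¹
  (B) J·m⁻³ = N·m·m⁻³ = kg·m⁻¹·s⁻²
  (C) [kg·m·s⁻²] / [m] = kg·s⁻²  ← same
  (D) W·m⁻² = J·s⁻¹·m⁻² = kg·s⁻³
Only (C) matches kg·s⁻².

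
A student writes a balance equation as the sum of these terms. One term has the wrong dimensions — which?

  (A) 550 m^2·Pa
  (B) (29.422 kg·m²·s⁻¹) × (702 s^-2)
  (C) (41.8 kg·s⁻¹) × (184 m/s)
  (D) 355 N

(B)

Work out the base dimensions of each:
  (A) Pa·m² = N·m⁻²·m² = kg·m·s⁻²
  (B) [kg·m²·s⁻¹] · [s⁻²] = kg·m²·s⁻³
  (C) [kg·s⁻¹] · [m·s⁻¹] = kg·m·s⁻²
  (D) N = kg·m·s⁻²
All reduce to kg·m·s⁻² except (B), which is kg·m²·s⁻³.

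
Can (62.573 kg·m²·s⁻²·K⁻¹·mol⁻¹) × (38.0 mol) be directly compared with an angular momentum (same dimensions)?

Dimensions:
  (62.573 kg·m²·s⁻²·K⁻¹·mol⁻¹) × (38.0 mol):  [kg·m²·s⁻²·K⁻¹·mol⁻¹] · [mol] = kg·m²·s⁻²·K⁻¹
  an angular momentum:  [angular momentum] = kg·m²·s⁻¹
kg·m²·s⁻²·K⁻¹ ≠ kg·m²·s⁻¹, so they cannot be added.

No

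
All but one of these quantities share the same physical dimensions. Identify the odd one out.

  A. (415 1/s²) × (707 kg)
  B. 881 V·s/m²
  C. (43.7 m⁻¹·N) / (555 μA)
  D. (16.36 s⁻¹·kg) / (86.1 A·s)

Dimensions:
  A. [s⁻²] · [kg] = kg·s⁻²
  B. V·s·m⁻² = J·C⁻¹·s·m⁻² = kg·s⁻²·A⁻¹
  C. [kg·s⁻²] / [A] = kg·s⁻²·A⁻¹
  D. [kg·s⁻¹] / [s·A] = kg·s⁻²·A⁻¹
All reduce to kg·s⁻²·A⁻¹ except A., which is kg·s⁻².

A.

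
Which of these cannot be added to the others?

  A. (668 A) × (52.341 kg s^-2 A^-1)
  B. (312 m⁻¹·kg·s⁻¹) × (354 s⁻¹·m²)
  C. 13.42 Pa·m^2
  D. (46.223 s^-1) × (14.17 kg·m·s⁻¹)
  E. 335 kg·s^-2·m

A.

In SI base units:
  A. [A] · [kg·s⁻²·A⁻¹] = kg·s⁻²
  B. [kg·m⁻¹·s⁻¹] · [m²·s⁻¹] = kg·m·s⁻²
  C. Pa·m² = N·m⁻²·m² = kg·m·s⁻²
  D. [s⁻¹] · [kg·m·s⁻¹] = kg·m·s⁻²
  E. kg·m·s⁻²
All reduce to kg·m·s⁻² except A., which is kg·s⁻².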